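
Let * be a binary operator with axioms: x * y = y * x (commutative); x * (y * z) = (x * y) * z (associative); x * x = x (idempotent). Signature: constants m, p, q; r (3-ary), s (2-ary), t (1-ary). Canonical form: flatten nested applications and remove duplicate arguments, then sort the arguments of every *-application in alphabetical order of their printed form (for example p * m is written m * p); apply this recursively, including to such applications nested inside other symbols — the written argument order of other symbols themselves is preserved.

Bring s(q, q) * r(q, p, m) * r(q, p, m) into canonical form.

Idempotence:  drop duplicate r(q, p, m)
Sort arguments:  r(q, p, m) * s(q, q)

Answer: r(q, p, m) * s(q, q)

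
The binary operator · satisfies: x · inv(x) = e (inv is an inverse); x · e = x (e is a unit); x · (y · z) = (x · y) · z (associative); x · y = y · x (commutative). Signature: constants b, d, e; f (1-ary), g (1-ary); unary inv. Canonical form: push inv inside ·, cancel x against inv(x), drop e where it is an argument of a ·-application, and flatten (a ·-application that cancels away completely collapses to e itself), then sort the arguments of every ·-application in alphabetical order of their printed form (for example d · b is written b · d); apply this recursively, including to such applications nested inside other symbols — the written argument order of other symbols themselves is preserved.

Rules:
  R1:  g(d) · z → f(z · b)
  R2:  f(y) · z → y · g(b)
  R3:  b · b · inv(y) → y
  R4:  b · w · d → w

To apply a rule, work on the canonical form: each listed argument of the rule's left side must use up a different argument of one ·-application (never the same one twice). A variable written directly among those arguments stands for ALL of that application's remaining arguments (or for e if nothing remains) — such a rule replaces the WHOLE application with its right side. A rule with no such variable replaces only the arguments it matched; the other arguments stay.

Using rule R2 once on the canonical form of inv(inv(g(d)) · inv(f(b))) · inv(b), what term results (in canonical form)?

Answer: b · g(b)

Derivation:
Canonical form:  f(b) · g(d) · inv(b)
Apply R2:  consuming f(b);  y := b, z := g(d) · inv(b)
The variable takes the whole remainder — replace the entire application.
Result:  b · g(b)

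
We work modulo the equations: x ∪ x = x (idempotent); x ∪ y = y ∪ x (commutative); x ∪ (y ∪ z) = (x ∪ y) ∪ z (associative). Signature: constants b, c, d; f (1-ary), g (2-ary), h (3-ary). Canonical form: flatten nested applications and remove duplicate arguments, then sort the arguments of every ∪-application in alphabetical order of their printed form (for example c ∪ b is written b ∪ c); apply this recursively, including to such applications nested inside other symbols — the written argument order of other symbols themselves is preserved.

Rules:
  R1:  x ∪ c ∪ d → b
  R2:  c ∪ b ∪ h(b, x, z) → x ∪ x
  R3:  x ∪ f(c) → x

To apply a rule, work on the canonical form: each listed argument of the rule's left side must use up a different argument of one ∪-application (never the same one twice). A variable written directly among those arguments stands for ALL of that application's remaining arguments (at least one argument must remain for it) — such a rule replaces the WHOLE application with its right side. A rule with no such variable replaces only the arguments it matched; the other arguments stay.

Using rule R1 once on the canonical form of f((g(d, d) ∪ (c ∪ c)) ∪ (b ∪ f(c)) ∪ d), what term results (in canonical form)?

Answer: f(b)

Derivation:
Canonical form:  f(b ∪ c ∪ d ∪ f(c) ∪ g(d, d))
R1 matches:  uses c, d;  x := b ∪ f(c) ∪ g(d, d)
The variable takes the whole remainder — replace the entire application.
Result:  f(b)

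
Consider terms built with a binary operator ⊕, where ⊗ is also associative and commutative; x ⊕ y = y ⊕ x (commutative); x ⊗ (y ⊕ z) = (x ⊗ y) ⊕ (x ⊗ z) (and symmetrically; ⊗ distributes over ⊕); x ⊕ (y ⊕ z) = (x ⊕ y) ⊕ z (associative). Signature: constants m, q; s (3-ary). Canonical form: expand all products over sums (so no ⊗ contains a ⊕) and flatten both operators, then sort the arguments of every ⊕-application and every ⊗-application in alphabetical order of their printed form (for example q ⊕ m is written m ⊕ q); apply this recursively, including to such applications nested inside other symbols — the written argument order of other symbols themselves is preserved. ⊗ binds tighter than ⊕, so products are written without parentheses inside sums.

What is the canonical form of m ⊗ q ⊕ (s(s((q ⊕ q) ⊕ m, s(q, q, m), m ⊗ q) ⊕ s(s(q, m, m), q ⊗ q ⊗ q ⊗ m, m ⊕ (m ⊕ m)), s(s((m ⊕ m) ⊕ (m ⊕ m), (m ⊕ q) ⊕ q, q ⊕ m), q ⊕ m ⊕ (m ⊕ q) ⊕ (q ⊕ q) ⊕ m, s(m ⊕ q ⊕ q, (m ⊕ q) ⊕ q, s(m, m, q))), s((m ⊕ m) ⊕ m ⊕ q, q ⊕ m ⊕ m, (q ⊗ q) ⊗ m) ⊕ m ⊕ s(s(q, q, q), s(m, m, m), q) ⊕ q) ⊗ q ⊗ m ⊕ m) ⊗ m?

Expand products over sums:  m ⊗ q ⊕ m ⊗ m ⊗ q ⊗ s(s(m ⊕ q ⊕ q, s(q, q, m), m ⊗ q) ⊕ s(s(q, m, m), m ⊗ q ⊗ q ⊗ q, m ⊕ m ⊕ m), s(s(m ⊕ m ⊕ m ⊕ m, m ⊕ q ⊕ q, m ⊕ q), m ⊕ m ⊕ m ⊕ q ⊕ q ⊕ q ⊕ q, s(m ⊕ q ⊕ q, m ⊕ q ⊕ q, s(m, m, q))), m ⊕ q ⊕ s(m ⊕ m ⊕ m ⊕ q, m ⊕ m ⊕ q, m ⊗ q ⊗ q) ⊕ s(s(q, q, q), s(m, m, m), q)) ⊕ m ⊗ m
Sort arguments:  m ⊗ m ⊕ m ⊗ m ⊗ q ⊗ s(s(m ⊕ q ⊕ q, s(q, q, m), m ⊗ q) ⊕ s(s(q, m, m), m ⊗ q ⊗ q ⊗ q, m ⊕ m ⊕ m), s(s(m ⊕ m ⊕ m ⊕ m, m ⊕ q ⊕ q, m ⊕ q), m ⊕ m ⊕ m ⊕ q ⊕ q ⊕ q ⊕ q, s(m ⊕ q ⊕ q, m ⊕ q ⊕ q, s(m, m, q))), m ⊕ q ⊕ s(m ⊕ m ⊕ m ⊕ q, m ⊕ m ⊕ q, m ⊗ q ⊗ q) ⊕ s(s(q, q, q), s(m, m, m), q)) ⊕ m ⊗ q

Answer: m ⊗ m ⊕ m ⊗ m ⊗ q ⊗ s(s(m ⊕ q ⊕ q, s(q, q, m), m ⊗ q) ⊕ s(s(q, m, m), m ⊗ q ⊗ q ⊗ q, m ⊕ m ⊕ m), s(s(m ⊕ m ⊕ m ⊕ m, m ⊕ q ⊕ q, m ⊕ q), m ⊕ m ⊕ m ⊕ q ⊕ q ⊕ q ⊕ q, s(m ⊕ q ⊕ q, m ⊕ q ⊕ q, s(m, m, q))), m ⊕ q ⊕ s(m ⊕ m ⊕ m ⊕ q, m ⊕ m ⊕ q, m ⊗ q ⊗ q) ⊕ s(s(q, q, q), s(m, m, m), q)) ⊕ m ⊗ q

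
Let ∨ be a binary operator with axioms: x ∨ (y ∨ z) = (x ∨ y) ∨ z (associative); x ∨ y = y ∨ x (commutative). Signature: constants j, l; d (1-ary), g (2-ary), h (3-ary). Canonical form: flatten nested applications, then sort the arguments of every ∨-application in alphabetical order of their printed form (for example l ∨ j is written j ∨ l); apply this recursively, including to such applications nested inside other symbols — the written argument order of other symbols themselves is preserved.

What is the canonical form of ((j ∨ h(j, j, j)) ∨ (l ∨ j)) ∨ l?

Answer: h(j, j, j) ∨ j ∨ j ∨ l ∨ l

Derivation:
Flatten:  j ∨ h(j, j, j) ∨ l ∨ j ∨ l
Sort arguments:  h(j, j, j) ∨ j ∨ j ∨ l ∨ l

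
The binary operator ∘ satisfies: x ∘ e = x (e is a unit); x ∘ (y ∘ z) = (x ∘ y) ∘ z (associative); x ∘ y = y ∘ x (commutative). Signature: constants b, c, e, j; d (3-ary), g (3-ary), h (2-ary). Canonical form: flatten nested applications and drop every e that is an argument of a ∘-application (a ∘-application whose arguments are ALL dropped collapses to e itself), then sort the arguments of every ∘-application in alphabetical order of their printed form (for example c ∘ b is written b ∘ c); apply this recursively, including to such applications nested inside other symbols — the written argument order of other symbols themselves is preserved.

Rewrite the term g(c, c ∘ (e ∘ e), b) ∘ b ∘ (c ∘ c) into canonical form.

Answer: b ∘ c ∘ c ∘ g(c, c, b)

Derivation:
Un-nest:  g(c, c ∘ (e ∘ e), b) ∘ b ∘ c ∘ c
Canonicalize subterm:  g(c, c ∘ (e ∘ e), b)  →  g(c, c, b)
Sort:  b ∘ c ∘ c ∘ g(c, c, b)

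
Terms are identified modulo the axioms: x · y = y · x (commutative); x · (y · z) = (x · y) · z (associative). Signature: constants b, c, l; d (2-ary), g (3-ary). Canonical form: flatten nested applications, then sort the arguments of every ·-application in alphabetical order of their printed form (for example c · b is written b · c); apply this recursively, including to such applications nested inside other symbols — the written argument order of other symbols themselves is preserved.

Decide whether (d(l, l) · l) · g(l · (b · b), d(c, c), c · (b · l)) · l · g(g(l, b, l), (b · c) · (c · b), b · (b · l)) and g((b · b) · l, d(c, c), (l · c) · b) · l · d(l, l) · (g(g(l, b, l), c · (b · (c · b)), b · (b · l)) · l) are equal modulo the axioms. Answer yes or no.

Left:  (d(l, l) · l) · g(l · (b · b), d(c, c), c · (b · l)) · l · g(g(l, b, l), (b · c) · (c · b), b · (b · l))
  Merge nested applications:  d(l, l) · l · g(l · (b · b), d(c, c), c · (b · l)) · l · g(g(l, b, l), (b · c) · (c · b), b · (b · l))
  Canonicalize subterm:  g(l · (b · b), d(c, c), c · (b · l))  →  g(b · b · l, d(c, c), b · c · l)
  Simplify inside:  g(g(l, b, l), (b · c) · (c · b), b · (b · l))  →  g(g(l, b, l), b · b · c · c, b · b · l)
  Sort:  d(l, l) · g(b · b · l, d(c, c), b · c · l) · g(g(l, b, l), b · b · c · c, b · b · l) · l · l
Right:  g((b · b) · l, d(c, c), (l · c) · b) · l · d(l, l) · (g(g(l, b, l), c · (b · (c · b)), b · (b · l)) · l)
  Flatten:  g((b · b) · l, d(c, c), (l · c) · b) · l · d(l, l) · g(g(l, b, l), c · (b · (c · b)), b · (b · l)) · l
  Canonicalize subterm:  g((b · b) · l, d(c, c), (l · c) · b)  →  g(b · b · l, d(c, c), b · c · l)
  Simplify inside:  g(g(l, b, l), c · (b · (c · b)), b · (b · l))  →  g(g(l, b, l), b · b · c · c, b · b · l)
  Order the arguments:  d(l, l) · g(b · b · l, d(c, c), b · c · l) · g(g(l, b, l), b · b · c · c, b · b · l) · l · l

Answer: yes — both canonical forms are d(l, l) · g(b · b · l, d(c, c), b · c · l) · g(g(l, b, l), b · b · c · c, b · b · l) · l · l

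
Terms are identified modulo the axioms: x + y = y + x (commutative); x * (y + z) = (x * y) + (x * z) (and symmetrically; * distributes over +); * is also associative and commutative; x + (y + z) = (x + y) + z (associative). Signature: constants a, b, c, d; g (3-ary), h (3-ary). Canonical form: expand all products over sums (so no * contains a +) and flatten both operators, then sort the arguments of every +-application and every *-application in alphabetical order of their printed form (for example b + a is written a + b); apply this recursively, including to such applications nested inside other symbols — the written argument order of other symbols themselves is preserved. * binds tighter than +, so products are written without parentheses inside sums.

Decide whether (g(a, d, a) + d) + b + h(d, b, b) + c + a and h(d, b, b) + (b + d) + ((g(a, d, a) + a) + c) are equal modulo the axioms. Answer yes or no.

Left:  (g(a, d, a) + d) + b + h(d, b, b) + c + a
  Flatten:  g(a, d, a) + d + b + h(d, b, b) + c + a
  Sort arguments:  a + b + c + d + g(a, d, a) + h(d, b, b)
Right:  h(d, b, b) + (b + d) + ((g(a, d, a) + a) + c)
  Flatten:  h(d, b, b) + b + d + g(a, d, a) + a + c
  Sort arguments:  a + b + c + d + g(a, d, a) + h(d, b, b)

Answer: yes — both canonical forms are a + b + c + d + g(a, d, a) + h(d, b, b)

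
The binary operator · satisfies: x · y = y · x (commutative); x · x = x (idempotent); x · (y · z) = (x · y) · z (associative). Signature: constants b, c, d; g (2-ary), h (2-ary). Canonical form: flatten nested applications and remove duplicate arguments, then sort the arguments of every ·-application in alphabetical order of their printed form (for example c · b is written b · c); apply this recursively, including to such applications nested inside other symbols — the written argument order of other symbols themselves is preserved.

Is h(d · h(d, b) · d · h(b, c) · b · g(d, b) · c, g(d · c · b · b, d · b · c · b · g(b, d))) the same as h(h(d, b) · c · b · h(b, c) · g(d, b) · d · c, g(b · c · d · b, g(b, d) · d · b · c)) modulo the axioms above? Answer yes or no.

Answer: yes — both canonical forms are h(b · c · d · g(d, b) · h(b, c) · h(d, b), g(b · c · d, b · c · d · g(b, d)))

Derivation:
Left:  h(d · h(d, b) · d · h(b, c) · b · g(d, b) · c, g(d · c · b · b, d · b · c · b · g(b, d)))
  Work inside:  d · h(d, b) · d · h(b, c) · b · g(d, b) · c
  Drop duplicates:  drop duplicate d
  Sort arguments:  b · c · d · g(d, b) · h(b, c) · h(d, b)
  Reassemble:  h(b · c · d · g(d, b) · h(b, c) · h(d, b), g(b · c · d, b · c · d · g(b, d)))
Right:  h(h(d, b) · c · b · h(b, c) · g(d, b) · d · c, g(b · c · d · b, g(b, d) · d · b · c))
  Descend into:  h(d, b) · c · b · h(b, c) · g(d, b) · d · c
  Deduplicate:  drop duplicate c
  Order the arguments:  b · c · d · g(d, b) · h(b, c) · h(d, b)
  Rebuild:  h(b · c · d · g(d, b) · h(b, c) · h(d, b), g(b · c · d, b · c · d · g(b, d)))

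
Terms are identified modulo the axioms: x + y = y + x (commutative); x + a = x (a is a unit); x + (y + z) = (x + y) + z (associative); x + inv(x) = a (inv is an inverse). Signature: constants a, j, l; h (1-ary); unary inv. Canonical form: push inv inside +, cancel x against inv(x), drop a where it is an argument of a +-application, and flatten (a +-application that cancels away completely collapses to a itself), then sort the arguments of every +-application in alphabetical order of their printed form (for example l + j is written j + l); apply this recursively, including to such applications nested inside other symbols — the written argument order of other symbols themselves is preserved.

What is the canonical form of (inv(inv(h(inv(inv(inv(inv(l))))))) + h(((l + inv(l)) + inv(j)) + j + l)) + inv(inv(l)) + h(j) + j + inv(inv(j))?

Answer: h(j) + h(l) + h(l) + j + j + l

Derivation:
Push inv inside:  distribute inv over + and collapse double inv
Combine occurrences:  h(l) + h(l) + l + h(j) + j + j
Sort:  h(j) + h(l) + h(l) + j + j + l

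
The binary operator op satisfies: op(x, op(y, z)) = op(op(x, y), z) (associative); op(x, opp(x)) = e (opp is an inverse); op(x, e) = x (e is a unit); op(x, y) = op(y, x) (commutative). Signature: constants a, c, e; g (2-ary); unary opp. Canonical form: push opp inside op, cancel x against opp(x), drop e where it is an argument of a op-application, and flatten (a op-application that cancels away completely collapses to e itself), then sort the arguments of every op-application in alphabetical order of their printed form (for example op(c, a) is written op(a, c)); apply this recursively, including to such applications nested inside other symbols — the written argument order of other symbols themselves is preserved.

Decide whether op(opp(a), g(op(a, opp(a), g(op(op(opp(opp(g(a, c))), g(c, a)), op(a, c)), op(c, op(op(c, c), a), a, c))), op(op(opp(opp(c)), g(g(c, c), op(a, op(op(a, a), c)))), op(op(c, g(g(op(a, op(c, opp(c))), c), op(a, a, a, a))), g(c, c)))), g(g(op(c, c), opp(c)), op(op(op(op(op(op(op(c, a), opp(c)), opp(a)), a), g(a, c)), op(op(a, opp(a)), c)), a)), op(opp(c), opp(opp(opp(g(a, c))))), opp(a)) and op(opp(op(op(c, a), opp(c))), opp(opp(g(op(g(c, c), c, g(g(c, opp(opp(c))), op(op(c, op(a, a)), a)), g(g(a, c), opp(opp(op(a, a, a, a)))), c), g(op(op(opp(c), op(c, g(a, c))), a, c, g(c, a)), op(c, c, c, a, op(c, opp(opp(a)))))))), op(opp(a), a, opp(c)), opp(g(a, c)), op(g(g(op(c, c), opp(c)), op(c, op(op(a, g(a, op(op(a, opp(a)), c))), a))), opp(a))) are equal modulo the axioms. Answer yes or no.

Left:  op(opp(a), g(op(a, opp(a), g(op(op(opp(opp(g(a, c))), g(c, a)), op(a, c)), op(c, op(op(c, c), a), a, c))), op(op(opp(opp(c)), g(g(c, c), op(a, op(op(a, a), c)))), op(op(c, g(g(op(a, op(c, opp(c))), c), op(a, a, a, a))), g(c, c)))), g(g(op(c, c), opp(c)), op(op(op(op(op(op(op(c, a), opp(c)), opp(a)), a), g(a, c)), op(op(a, opp(a)), c)), a)), op(opp(c), opp(opp(opp(g(a, c))))), opp(a))
  Push opp inside:  distribute opp over op and collapse double opp
  Collect terms:  op(opp(a), opp(a), g(g(op(a, c, g(a, c), g(c, a)), op(a, a, c, c, c, c)), op(c, c, g(c, c), g(g(a, c), op(a, a, a, a)), g(g(c, c), op(a, a, a, c)))), g(g(op(c, c), opp(c)), op(a, a, c, g(a, c))), opp(c), opp(g(a, c)))
  Sort:  op(g(g(op(a, c, g(a, c), g(c, a)), op(a, a, c, c, c, c)), op(c, c, g(c, c), g(g(a, c), op(a, a, a, a)), g(g(c, c), op(a, a, a, c)))), g(g(op(c, c), opp(c)), op(a, a, c, g(a, c))), opp(a), opp(a), opp(c), opp(g(a, c)))
Right:  op(opp(op(op(c, a), opp(c))), opp(opp(g(op(g(c, c), c, g(g(c, opp(opp(c))), op(op(c, op(a, a)), a)), g(g(a, c), opp(opp(op(a, a, a, a)))), c), g(op(op(opp(c), op(c, g(a, c))), a, c, g(c, a)), op(c, c, c, a, op(c, opp(opp(a)))))))), op(opp(a), a, opp(c)), opp(g(a, c)), op(g(g(op(c, c), opp(c)), op(c, op(op(a, g(a, op(op(a, opp(a)), c))), a))), opp(a)))
  Push opp inside:  distribute opp over op and collapse double opp
  Collect:  op(opp(c), opp(a), opp(a), g(op(c, c, g(c, c), g(g(a, c), op(a, a, a, a)), g(g(c, c), op(a, a, a, c))), g(op(a, c, g(a, c), g(c, a)), op(a, a, c, c, c, c))), opp(g(a, c)), g(g(op(c, c), opp(c)), op(a, a, c, g(a, c))))
  Sort:  op(g(g(op(c, c), opp(c)), op(a, a, c, g(a, c))), g(op(c, c, g(c, c), g(g(a, c), op(a, a, a, a)), g(g(c, c), op(a, a, a, c))), g(op(a, c, g(a, c), g(c, a)), op(a, a, c, c, c, c))), opp(a), opp(a), opp(c), opp(g(a, c)))

Answer: no — op(g(g(op(a, c, g(a, c), g(c, a)), op(a, a, c, c, c, c)), op(c, c, g(c, c), g(g(a, c), op(a, a, a, a)), g(g(c, c), op(a, a, a, c)))), g(g(op(c, c), opp(c)), op(a, a, c, g(a, c))), opp(a), opp(a), opp(c), opp(g(a, c))) vs op(g(g(op(c, c), opp(c)), op(a, a, c, g(a, c))), g(op(c, c, g(c, c), g(g(a, c), op(a, a, a, a)), g(g(c, c), op(a, a, a, c))), g(op(a, c, g(a, c), g(c, a)), op(a, a, c, c, c, c))), opp(a), opp(a), opp(c), opp(g(a, c)))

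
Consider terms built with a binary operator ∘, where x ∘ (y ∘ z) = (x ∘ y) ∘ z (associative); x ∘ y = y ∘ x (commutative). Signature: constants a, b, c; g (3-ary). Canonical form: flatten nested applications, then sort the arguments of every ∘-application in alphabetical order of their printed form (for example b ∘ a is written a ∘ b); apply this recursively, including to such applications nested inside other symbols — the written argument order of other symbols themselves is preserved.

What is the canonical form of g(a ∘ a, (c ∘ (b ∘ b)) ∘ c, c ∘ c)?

Answer: g(a ∘ a, b ∘ b ∘ c ∘ c, c ∘ c)

Derivation:
Focus inside:  (c ∘ (b ∘ b)) ∘ c
Un-nest:  c ∘ b ∘ b ∘ c
Order the arguments:  b ∘ b ∘ c ∘ c
Reassemble:  g(a ∘ a, b ∘ b ∘ c ∘ c, c ∘ c)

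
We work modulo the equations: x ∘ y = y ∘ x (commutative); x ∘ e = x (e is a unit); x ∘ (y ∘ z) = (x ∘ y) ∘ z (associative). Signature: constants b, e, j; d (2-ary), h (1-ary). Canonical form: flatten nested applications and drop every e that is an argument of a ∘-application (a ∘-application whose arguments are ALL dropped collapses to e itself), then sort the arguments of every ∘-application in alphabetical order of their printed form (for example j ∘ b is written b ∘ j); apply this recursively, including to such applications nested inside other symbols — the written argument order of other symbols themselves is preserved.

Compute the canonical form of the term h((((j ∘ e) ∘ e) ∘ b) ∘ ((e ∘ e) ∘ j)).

Answer: h(b ∘ j ∘ j)

Derivation:
Descend into:  (((j ∘ e) ∘ e) ∘ b) ∘ ((e ∘ e) ∘ j)
Flatten:  j ∘ e ∘ e ∘ b ∘ e ∘ e ∘ j
Drop the unit:  drop e (×4)
Sort arguments:  b ∘ j ∘ j
Reassemble:  h(b ∘ j ∘ j)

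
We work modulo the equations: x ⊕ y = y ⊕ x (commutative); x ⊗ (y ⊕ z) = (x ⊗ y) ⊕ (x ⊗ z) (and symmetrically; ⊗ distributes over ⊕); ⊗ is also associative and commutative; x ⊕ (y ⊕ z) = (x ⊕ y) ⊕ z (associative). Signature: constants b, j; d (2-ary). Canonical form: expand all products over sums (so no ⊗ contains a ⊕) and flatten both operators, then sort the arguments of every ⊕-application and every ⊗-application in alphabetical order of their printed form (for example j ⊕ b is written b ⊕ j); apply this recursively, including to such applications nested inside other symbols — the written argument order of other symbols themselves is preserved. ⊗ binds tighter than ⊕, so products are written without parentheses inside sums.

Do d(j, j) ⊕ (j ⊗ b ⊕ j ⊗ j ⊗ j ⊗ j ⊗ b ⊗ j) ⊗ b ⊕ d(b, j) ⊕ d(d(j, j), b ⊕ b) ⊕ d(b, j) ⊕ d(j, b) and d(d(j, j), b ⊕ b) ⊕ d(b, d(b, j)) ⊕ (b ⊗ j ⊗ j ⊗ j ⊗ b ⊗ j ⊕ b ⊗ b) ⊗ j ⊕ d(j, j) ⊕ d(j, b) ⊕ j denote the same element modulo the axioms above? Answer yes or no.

Left:  d(j, j) ⊕ (j ⊗ b ⊕ j ⊗ j ⊗ j ⊗ j ⊗ b ⊗ j) ⊗ b ⊕ d(b, j) ⊕ d(d(j, j), b ⊕ b) ⊕ d(b, j) ⊕ d(j, b)
  Distribute:  d(j, j) ⊕ b ⊗ b ⊗ j ⊕ b ⊗ b ⊗ j ⊗ j ⊗ j ⊗ j ⊗ j ⊕ d(b, j) ⊕ d(d(j, j), b ⊕ b) ⊕ d(b, j) ⊕ d(j, b)
  Order the arguments:  b ⊗ b ⊗ j ⊕ b ⊗ b ⊗ j ⊗ j ⊗ j ⊗ j ⊗ j ⊕ d(b, j) ⊕ d(b, j) ⊕ d(d(j, j), b ⊕ b) ⊕ d(j, b) ⊕ d(j, j)
Right:  d(d(j, j), b ⊕ b) ⊕ d(b, d(b, j)) ⊕ (b ⊗ j ⊗ j ⊗ j ⊗ b ⊗ j ⊕ b ⊗ b) ⊗ j ⊕ d(j, j) ⊕ d(j, b) ⊕ j
  Distribute:  d(d(j, j), b ⊕ b) ⊕ d(b, d(b, j)) ⊕ b ⊗ b ⊗ j ⊗ j ⊗ j ⊗ j ⊗ j ⊕ b ⊗ b ⊗ j ⊕ d(j, j) ⊕ d(j, b) ⊕ j
  Sort:  b ⊗ b ⊗ j ⊕ b ⊗ b ⊗ j ⊗ j ⊗ j ⊗ j ⊗ j ⊕ d(b, d(b, j)) ⊕ d(d(j, j), b ⊕ b) ⊕ d(j, b) ⊕ d(j, j) ⊕ j

Answer: no — b ⊗ b ⊗ j ⊕ b ⊗ b ⊗ j ⊗ j ⊗ j ⊗ j ⊗ j ⊕ d(b, j) ⊕ d(b, j) ⊕ d(d(j, j), b ⊕ b) ⊕ d(j, b) ⊕ d(j, j) vs b ⊗ b ⊗ j ⊕ b ⊗ b ⊗ j ⊗ j ⊗ j ⊗ j ⊗ j ⊕ d(b, d(b, j)) ⊕ d(d(j, j), b ⊕ b) ⊕ d(j, b) ⊕ d(j, j) ⊕ j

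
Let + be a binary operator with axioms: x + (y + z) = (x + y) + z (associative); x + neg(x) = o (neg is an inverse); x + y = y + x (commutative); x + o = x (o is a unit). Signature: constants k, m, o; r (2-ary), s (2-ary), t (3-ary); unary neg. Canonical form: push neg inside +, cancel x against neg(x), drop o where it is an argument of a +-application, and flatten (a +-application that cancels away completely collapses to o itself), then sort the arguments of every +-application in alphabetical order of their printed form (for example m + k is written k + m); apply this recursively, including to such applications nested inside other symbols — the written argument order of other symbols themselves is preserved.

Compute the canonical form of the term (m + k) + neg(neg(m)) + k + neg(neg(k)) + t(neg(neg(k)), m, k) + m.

Answer: k + k + k + m + m + m + t(k, m, k)

Derivation:
Push neg inside:  distribute neg over + and collapse double neg
Collect terms:  m + m + m + k + k + k + t(k, m, k)
Sort:  k + k + k + m + m + m + t(k, m, k)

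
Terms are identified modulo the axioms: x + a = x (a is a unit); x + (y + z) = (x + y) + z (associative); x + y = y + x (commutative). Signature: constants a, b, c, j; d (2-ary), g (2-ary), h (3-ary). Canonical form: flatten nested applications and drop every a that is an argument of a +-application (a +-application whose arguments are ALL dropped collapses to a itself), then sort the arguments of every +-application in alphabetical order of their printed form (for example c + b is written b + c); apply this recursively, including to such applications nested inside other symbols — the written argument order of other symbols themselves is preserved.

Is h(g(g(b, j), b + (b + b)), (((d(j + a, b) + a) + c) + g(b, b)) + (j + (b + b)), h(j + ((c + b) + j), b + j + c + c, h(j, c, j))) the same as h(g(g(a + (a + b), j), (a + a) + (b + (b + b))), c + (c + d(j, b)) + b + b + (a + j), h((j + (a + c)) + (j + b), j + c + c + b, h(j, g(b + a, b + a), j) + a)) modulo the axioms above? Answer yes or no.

Left:  h(g(g(b, j), b + (b + b)), (((d(j + a, b) + a) + c) + g(b, b)) + (j + (b + b)), h(j + ((c + b) + j), b + j + c + c, h(j, c, j)))
  Work inside:  (((d(j + a, b) + a) + c) + g(b, b)) + (j + (b + b))
  Un-nest:  d(j + a, b) + a + c + g(b, b) + j + b + b
  Simplify inside:  d(j + a, b)  →  d(j, b)
  Drop the unit:  drop a
  Sort:  b + b + c + d(j, b) + g(b, b) + j
  Rebuild:  h(g(g(b, j), b + b + b), b + b + c + d(j, b) + g(b, b) + j, h(b + c + j + j, b + c + c + j, h(j, c, j)))
Right:  h(g(g(a + (a + b), j), (a + a) + (b + (b + b))), c + (c + d(j, b)) + b + b + (a + j), h((j + (a + c)) + (j + b), j + c + c + b, h(j, g(b + a, b + a), j) + a))
  Descend into:  h(j, g(b + a, b + a), j) + a
  Canonicalize subterm:  h(j, g(b + a, b + a), j)  →  h(j, g(b, b), j)
  Drop the unit:  drop a
  Sort:  h(j, g(b, b), j)
  Rebuild:  h(g(g(b, j), b + b + b), b + b + c + c + d(j, b) + j, h(b + c + j + j, b + c + c + j, h(j, g(b, b), j)))

Answer: no — h(g(g(b, j), b + b + b), b + b + c + d(j, b) + g(b, b) + j, h(b + c + j + j, b + c + c + j, h(j, c, j))) vs h(g(g(b, j), b + b + b), b + b + c + c + d(j, b) + j, h(b + c + j + j, b + c + c + j, h(j, g(b, b), j)))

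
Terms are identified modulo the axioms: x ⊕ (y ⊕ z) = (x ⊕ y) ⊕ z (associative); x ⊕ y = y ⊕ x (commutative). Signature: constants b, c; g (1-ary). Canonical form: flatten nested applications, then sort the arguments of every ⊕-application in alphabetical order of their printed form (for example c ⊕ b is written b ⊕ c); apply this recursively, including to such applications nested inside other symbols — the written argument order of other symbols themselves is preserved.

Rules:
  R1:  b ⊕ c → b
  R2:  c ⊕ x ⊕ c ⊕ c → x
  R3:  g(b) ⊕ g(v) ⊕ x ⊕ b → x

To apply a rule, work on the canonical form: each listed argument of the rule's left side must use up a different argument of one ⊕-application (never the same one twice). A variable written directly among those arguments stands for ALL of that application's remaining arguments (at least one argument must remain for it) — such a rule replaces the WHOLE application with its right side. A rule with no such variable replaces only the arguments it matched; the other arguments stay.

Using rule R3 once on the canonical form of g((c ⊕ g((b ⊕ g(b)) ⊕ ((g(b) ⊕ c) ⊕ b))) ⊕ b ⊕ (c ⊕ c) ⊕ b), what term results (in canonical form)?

Canonical form:  g(b ⊕ b ⊕ c ⊕ c ⊕ c ⊕ g(b ⊕ b ⊕ c ⊕ g(b) ⊕ g(b)))
R3 matches:  uses b, g(b), g(b);  v := b, x := b ⊕ c
The variable takes the whole remainder — replace the entire application.
New term:  g(b ⊕ b ⊕ c ⊕ c ⊕ c ⊕ g(b ⊕ c))

Answer: g(b ⊕ b ⊕ c ⊕ c ⊕ c ⊕ g(b ⊕ c))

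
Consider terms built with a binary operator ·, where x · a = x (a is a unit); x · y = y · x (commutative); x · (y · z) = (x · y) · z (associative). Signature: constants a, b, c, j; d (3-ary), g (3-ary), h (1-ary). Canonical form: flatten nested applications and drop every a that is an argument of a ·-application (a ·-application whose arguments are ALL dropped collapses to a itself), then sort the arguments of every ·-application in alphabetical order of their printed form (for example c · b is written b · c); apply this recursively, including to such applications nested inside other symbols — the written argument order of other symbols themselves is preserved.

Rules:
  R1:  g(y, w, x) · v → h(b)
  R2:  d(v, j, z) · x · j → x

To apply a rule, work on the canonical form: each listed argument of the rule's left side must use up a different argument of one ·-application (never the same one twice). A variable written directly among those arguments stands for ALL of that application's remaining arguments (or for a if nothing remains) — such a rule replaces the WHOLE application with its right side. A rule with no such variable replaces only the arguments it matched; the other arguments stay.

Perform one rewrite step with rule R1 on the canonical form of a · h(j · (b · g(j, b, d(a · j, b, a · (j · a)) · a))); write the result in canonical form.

Canonical form:  h(b · g(j, b, d(j, b, j)) · j)
R1 matches:  uses g(j, b, d(j, b, j));  v := b · j, w := b, x := d(j, b, j), y := j
Every leftover argument binds to the variable; the entire application is replaced.
Result:  h(h(b))

Answer: h(h(b))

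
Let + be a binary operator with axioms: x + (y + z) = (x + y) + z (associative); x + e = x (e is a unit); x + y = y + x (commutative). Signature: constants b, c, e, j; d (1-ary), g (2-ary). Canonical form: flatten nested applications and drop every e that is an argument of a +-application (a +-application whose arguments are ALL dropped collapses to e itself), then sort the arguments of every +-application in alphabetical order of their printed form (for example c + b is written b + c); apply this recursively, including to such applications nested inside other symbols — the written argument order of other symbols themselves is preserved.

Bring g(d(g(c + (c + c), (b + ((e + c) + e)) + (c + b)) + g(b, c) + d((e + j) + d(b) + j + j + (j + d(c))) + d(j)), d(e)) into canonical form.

Work inside:  g(c + (c + c), (b + ((e + c) + e)) + (c + b)) + g(b, c) + d((e + j) + d(b) + j + j + (j + d(c))) + d(j)
Simplify inside:  g(c + (c + c), (b + ((e + c) + e)) + (c + b))  →  g(c + c + c, b + b + c + c)
Simplify inside:  d((e + j) + d(b) + j + j + (j + d(c)))  →  d(d(b) + d(c) + j + j + j + j)
Sort:  d(d(b) + d(c) + j + j + j + j) + d(j) + g(b, c) + g(c + c + c, b + b + c + c)
Put back:  g(d(d(d(b) + d(c) + j + j + j + j) + d(j) + g(b, c) + g(c + c + c, b + b + c + c)), d(e))

Answer: g(d(d(d(b) + d(c) + j + j + j + j) + d(j) + g(b, c) + g(c + c + c, b + b + c + c)), d(e))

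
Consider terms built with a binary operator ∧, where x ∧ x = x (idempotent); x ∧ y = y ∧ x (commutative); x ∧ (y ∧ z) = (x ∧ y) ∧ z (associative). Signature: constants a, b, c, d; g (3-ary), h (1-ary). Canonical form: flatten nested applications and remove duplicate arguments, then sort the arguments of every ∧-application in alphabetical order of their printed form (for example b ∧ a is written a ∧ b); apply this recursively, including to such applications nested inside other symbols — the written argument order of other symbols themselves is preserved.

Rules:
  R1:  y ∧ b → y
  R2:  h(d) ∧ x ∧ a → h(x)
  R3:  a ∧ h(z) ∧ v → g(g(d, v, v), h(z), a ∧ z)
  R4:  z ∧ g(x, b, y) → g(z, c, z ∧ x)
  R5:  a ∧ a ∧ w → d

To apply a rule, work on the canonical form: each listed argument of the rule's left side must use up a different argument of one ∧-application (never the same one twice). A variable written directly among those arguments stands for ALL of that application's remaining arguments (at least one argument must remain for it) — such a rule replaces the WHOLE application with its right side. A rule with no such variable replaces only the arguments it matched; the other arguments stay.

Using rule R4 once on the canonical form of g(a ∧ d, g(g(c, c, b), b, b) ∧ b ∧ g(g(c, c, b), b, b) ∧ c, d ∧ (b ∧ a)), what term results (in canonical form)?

Canonical form:  g(a ∧ d, b ∧ c ∧ g(g(c, c, b), b, b), a ∧ b ∧ d)
R4 matches:  uses g(g(c, c, b), b, b);  x := g(c, c, b), y := b, z := b ∧ c
Every leftover argument binds to the variable; the entire application is replaced.
Giving:  g(a ∧ d, g(b ∧ c, c, b ∧ c ∧ g(c, c, b)), a ∧ b ∧ d)

Answer: g(a ∧ d, g(b ∧ c, c, b ∧ c ∧ g(c, c, b)), a ∧ b ∧ d)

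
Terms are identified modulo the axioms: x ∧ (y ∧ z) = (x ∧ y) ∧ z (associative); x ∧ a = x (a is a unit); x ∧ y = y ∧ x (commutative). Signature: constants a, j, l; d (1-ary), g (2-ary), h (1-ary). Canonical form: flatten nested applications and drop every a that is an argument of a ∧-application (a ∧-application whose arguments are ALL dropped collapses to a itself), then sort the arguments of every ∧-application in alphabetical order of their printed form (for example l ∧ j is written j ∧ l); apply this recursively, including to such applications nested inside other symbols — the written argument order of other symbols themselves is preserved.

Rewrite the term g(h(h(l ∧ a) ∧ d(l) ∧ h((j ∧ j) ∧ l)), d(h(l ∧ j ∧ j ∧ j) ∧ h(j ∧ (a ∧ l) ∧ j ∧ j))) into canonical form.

Answer: g(h(d(l) ∧ h(j ∧ j ∧ l) ∧ h(l)), d(h(j ∧ j ∧ j ∧ l) ∧ h(j ∧ j ∧ j ∧ l)))

Derivation:
Descend into:  h(l ∧ j ∧ j ∧ j) ∧ h(j ∧ (a ∧ l) ∧ j ∧ j)
Canonicalize subterm:  h(l ∧ j ∧ j ∧ j)  →  h(j ∧ j ∧ j ∧ l)
Inside:  h(j ∧ (a ∧ l) ∧ j ∧ j)  →  h(j ∧ j ∧ j ∧ l)
Sort arguments:  h(j ∧ j ∧ j ∧ l) ∧ h(j ∧ j ∧ j ∧ l)
Put back:  g(h(d(l) ∧ h(j ∧ j ∧ l) ∧ h(l)), d(h(j ∧ j ∧ j ∧ l) ∧ h(j ∧ j ∧ j ∧ l)))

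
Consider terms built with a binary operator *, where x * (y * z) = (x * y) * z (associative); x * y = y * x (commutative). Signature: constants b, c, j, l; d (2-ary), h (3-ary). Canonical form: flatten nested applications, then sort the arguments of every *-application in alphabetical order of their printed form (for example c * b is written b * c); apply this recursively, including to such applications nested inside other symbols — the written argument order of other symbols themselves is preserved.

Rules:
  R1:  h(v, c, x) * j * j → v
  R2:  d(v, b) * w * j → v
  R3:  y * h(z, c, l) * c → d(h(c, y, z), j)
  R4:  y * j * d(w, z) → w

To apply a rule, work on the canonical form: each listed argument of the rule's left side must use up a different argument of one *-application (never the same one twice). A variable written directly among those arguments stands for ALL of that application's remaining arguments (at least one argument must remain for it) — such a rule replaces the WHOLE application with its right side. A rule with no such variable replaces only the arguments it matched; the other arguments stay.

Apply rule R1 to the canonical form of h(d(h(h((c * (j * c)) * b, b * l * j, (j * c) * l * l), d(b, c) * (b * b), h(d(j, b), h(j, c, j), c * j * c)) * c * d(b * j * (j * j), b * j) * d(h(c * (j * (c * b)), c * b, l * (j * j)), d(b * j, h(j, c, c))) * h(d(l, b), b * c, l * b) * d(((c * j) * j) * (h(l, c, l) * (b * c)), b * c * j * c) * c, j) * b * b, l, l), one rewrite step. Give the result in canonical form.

Canonical form:  h(b * b * d(c * c * d(b * c * c * h(l, c, l) * j * j, b * c * c * j) * d(b * j * j * j, b * j) * d(h(b * c * c * j, b * c, j * j * l), d(b * j, h(j, c, c))) * h(d(l, b), b * c, b * l) * h(h(b * c * c * j, b * j * l, c * j * l * l), b * b * d(b, c), h(d(j, b), h(j, c, j), c * c * j)), j), l, l)
R1 matches:  uses h(l, c, l), j, j;  v := l, x := l
Result:  h(b * b * d(c * c * d(b * c * c * l, b * c * c * j) * d(b * j * j * j, b * j) * d(h(b * c * c * j, b * c, j * j * l), d(b * j, h(j, c, c))) * h(d(l, b), b * c, b * l) * h(h(b * c * c * j, b * j * l, c * j * l * l), b * b * d(b, c), h(d(j, b), h(j, c, j), c * c * j)), j), l, l)

Answer: h(b * b * d(c * c * d(b * c * c * l, b * c * c * j) * d(b * j * j * j, b * j) * d(h(b * c * c * j, b * c, j * j * l), d(b * j, h(j, c, c))) * h(d(l, b), b * c, b * l) * h(h(b * c * c * j, b * j * l, c * j * l * l), b * b * d(b, c), h(d(j, b), h(j, c, j), c * c * j)), j), l, l)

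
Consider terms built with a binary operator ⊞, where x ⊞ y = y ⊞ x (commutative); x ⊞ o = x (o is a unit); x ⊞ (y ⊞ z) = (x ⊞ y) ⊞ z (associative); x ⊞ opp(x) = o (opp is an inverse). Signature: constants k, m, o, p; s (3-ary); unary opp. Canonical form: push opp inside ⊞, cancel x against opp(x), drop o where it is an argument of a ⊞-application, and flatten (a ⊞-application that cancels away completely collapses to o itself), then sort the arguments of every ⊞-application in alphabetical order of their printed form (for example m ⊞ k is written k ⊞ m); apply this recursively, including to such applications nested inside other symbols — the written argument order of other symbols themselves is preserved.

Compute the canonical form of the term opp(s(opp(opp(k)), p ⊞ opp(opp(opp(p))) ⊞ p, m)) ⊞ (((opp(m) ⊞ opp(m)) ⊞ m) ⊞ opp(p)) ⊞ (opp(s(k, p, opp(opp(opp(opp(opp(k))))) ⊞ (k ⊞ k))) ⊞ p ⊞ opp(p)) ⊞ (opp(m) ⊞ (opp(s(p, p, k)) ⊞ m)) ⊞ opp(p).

Push opp inside:  distribute opp over ⊞ and collapse double opp
Collect:  opp(s(k, p, m)) ⊞ opp(m) ⊞ opp(p) ⊞ opp(p) ⊞ opp(s(k, p, k)) ⊞ opp(s(p, p, k))
Sort arguments:  opp(m) ⊞ opp(p) ⊞ opp(p) ⊞ opp(s(k, p, k)) ⊞ opp(s(k, p, m)) ⊞ opp(s(p, p, k))

Answer: opp(m) ⊞ opp(p) ⊞ opp(p) ⊞ opp(s(k, p, k)) ⊞ opp(s(k, p, m)) ⊞ opp(s(p, p, k))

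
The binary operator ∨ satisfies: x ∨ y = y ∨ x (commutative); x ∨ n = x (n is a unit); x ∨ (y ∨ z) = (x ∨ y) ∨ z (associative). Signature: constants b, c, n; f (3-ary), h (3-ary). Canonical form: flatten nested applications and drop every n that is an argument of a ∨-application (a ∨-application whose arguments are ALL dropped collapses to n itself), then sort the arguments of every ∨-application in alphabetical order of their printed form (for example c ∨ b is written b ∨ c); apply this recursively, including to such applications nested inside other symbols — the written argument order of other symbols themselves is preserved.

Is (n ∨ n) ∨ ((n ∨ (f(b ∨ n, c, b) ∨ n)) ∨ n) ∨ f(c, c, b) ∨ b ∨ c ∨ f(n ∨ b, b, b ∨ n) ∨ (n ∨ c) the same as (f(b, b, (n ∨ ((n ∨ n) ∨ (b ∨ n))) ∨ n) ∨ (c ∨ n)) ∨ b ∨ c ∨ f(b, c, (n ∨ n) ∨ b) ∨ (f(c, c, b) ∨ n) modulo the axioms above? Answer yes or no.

Left:  (n ∨ n) ∨ ((n ∨ (f(b ∨ n, c, b) ∨ n)) ∨ n) ∨ f(c, c, b) ∨ b ∨ c ∨ f(n ∨ b, b, b ∨ n) ∨ (n ∨ c)
  Merge nested applications:  n ∨ n ∨ n ∨ f(b ∨ n, c, b) ∨ n ∨ n ∨ f(c, c, b) ∨ b ∨ c ∨ f(n ∨ b, b, b ∨ n) ∨ n ∨ c
  Canonicalize subterm:  f(b ∨ n, c, b)  →  f(b, c, b)
  Canonicalize subterm:  f(n ∨ b, b, b ∨ n)  →  f(b, b, b)
  Units out:  drop n (×6)
  Order the arguments:  b ∨ c ∨ c ∨ f(b, b, b) ∨ f(b, c, b) ∨ f(c, c, b)
Right:  (f(b, b, (n ∨ ((n ∨ n) ∨ (b ∨ n))) ∨ n) ∨ (c ∨ n)) ∨ b ∨ c ∨ f(b, c, (n ∨ n) ∨ b) ∨ (f(c, c, b) ∨ n)
  Flatten:  f(b, b, (n ∨ ((n ∨ n) ∨ (b ∨ n))) ∨ n) ∨ c ∨ n ∨ b ∨ c ∨ f(b, c, (n ∨ n) ∨ b) ∨ f(c, c, b) ∨ n
  Simplify inside:  f(b, b, (n ∨ ((n ∨ n) ∨ (b ∨ n))) ∨ n)  →  f(b, b, b)
  Simplify inside:  f(b, c, (n ∨ n) ∨ b)  →  f(b, c, b)
  Unit:  drop n (×2)
  Sort:  b ∨ c ∨ c ∨ f(b, b, b) ∨ f(b, c, b) ∨ f(c, c, b)

Answer: yes — both canonical forms are b ∨ c ∨ c ∨ f(b, b, b) ∨ f(b, c, b) ∨ f(c, c, b)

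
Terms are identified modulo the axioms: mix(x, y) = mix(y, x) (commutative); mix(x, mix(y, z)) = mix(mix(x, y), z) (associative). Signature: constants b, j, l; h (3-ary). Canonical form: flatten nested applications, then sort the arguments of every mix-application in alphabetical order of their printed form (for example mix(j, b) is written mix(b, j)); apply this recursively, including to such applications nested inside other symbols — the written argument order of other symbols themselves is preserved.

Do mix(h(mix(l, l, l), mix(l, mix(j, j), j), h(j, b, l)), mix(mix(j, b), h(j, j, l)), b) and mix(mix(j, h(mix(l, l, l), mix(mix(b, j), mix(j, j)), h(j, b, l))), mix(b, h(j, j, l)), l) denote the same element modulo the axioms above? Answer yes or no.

Left:  mix(h(mix(l, l, l), mix(l, mix(j, j), j), h(j, b, l)), mix(mix(j, b), h(j, j, l)), b)
  Un-nest:  mix(h(mix(l, l, l), mix(l, mix(j, j), j), h(j, b, l)), j, b, h(j, j, l), b)
  Simplify inside:  h(mix(l, l, l), mix(l, mix(j, j), j), h(j, b, l))  →  h(mix(l, l, l), mix(j, j, j, l), h(j, b, l))
  Order the arguments:  mix(b, b, h(j, j, l), h(mix(l, l, l), mix(j, j, j, l), h(j, b, l)), j)
Right:  mix(mix(j, h(mix(l, l, l), mix(mix(b, j), mix(j, j)), h(j, b, l))), mix(b, h(j, j, l)), l)
  Flatten:  mix(j, h(mix(l, l, l), mix(mix(b, j), mix(j, j)), h(j, b, l)), b, h(j, j, l), l)
  Canonicalize subterm:  h(mix(l, l, l), mix(mix(b, j), mix(j, j)), h(j, b, l))  →  h(mix(l, l, l), mix(b, j, j, j), h(j, b, l))
  Sort arguments:  mix(b, h(j, j, l), h(mix(l, l, l), mix(b, j, j, j), h(j, b, l)), j, l)

Answer: no — mix(b, b, h(j, j, l), h(mix(l, l, l), mix(j, j, j, l), h(j, b, l)), j) vs mix(b, h(j, j, l), h(mix(l, l, l), mix(b, j, j, j), h(j, b, l)), j, l)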